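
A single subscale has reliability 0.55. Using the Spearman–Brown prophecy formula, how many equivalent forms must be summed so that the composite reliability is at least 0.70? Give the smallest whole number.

k ≥ ρ*(1−ρ₁)/(ρ₁(1−ρ*)) = 0.70·0.45 / (0.55·0.30) = 1.909.
Smallest integer k = 2.

2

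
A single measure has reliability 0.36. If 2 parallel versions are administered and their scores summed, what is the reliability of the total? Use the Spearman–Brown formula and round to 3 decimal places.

0.529

ρ_k = kρ / (1 + (k−1)ρ) = 2·0.36 / (1 + 1·0.36) = 0.720 / 1.360 = 0.529.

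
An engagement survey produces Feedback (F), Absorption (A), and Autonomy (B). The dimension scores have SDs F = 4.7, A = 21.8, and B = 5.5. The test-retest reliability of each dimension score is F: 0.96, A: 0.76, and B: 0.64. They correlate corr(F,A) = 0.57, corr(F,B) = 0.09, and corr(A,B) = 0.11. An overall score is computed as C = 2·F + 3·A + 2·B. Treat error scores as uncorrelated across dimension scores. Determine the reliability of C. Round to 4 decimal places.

0.7999

Var(C) = 2²·4.7² + 3²·21.8² + 2²·5.5² + 2·[6·4.7·21.8·0.57 + 4·4.7·5.5·0.09 + 6·21.8·5.5·0.11] = 4486.52 + 877.706 = 5364.23.
Because errors are independent across components, Cov(Tᵢ,Tⱼ) = Cov(Xᵢ,Xⱼ); the off-diagonal part of the true-score variance is the same as above.
True-score variance = [2²·4.7²·0.96 + 3²·21.8²·0.76 + 2²·5.5²·0.64] + 877.706 = 3412.91 + 877.706 = 4290.61.
Reliability = 4290.61 / 5364.23 = 0.7999.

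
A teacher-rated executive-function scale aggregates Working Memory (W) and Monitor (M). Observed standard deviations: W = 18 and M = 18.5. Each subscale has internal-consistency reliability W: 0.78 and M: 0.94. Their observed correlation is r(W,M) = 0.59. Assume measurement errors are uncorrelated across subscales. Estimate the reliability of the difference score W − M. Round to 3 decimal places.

Var(W−M) = 18² + 18.5² − 2·18·18.5·0.59 = 666.25 − 392.94 = 273.31.
With uncorrelated errors the cross-covariances are all true-score covariance, so they carry over unchanged; only the diagonal terms shrink to ρᵢσᵢ².
True-score variance = [18²·0.78 + 18.5²·0.94] − 392.94 = 574.435 − 392.94 = 181.495.
Reliability = 181.495 / 273.31 = 0.664.

0.664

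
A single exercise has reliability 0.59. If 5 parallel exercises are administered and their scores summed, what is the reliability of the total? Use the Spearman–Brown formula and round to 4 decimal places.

0.8780

ρ_k = kρ / (1 + (k−1)ρ) = 5·0.59 / (1 + 4·0.59) = 2.950 / 3.360 = 0.8780.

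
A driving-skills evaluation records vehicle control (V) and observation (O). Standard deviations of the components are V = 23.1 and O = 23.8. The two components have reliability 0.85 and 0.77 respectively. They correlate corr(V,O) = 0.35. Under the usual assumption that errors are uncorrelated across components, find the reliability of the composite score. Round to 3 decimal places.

0.858

Var(V+O) = 23.1² + 23.8² + 2·[23.1·23.8·0.35] = 1100.05 + 384.846 = 1484.9.
Under uncorrelated errors the observed covariances equal the true-score covariances, so only the own-variance terms attenuate.
True-score variance = [23.1²·0.85 + 23.8²·0.77] + 384.846 = 889.727 + 384.846 = 1274.57.
Reliability = 1274.57 / 1484.9 = 0.858.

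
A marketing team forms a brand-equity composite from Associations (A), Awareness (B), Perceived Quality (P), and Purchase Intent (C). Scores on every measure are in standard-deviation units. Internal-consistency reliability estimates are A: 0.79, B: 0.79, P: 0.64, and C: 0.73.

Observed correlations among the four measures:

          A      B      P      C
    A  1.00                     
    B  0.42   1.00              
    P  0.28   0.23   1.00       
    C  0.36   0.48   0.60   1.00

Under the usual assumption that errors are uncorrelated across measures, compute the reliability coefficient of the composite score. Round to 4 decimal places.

Var(A+B+P+C) = 4 + 2·[0.42 + 0.28 + 0.36 + 0.23 + 0.48 + 0.60] = 4 + 4.74 = 8.74.
Because errors are independent across components, Cov(Tᵢ,Tⱼ) = Cov(Xᵢ,Xⱼ); the off-diagonal part of the true-score variance is the same as above.
True-score variance = [0.79 + 0.79 + 0.64 + 0.73] + 4.74 = 2.95 + 4.74 = 7.69.
Reliability = 7.69 / 8.74 = 0.8799.

0.8799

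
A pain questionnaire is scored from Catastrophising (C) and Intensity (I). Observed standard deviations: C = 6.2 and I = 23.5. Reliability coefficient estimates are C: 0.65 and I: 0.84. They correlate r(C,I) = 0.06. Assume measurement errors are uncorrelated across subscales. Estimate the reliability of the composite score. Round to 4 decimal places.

0.8326

Var(C+I) = 6.2² + 23.5² + 2·[6.2·23.5·0.06] = 590.69 + 17.484 = 608.174.
Under uncorrelated errors the observed covariances equal the true-score covariances, so only the own-variance terms attenuate.
True-score variance = [6.2²·0.65 + 23.5²·0.84] + 17.484 = 488.876 + 17.484 = 506.36.
Reliability = 506.36 / 608.174 = 0.8326.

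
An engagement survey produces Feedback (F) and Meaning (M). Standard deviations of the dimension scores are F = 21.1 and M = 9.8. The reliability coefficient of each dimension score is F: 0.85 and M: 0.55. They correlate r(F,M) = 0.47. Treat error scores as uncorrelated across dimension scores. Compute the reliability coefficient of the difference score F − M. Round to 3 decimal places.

Var(F−M) = 21.1² + 9.8² − 2·21.1·9.8·0.47 = 541.25 − 194.373 = 346.877.
With uncorrelated errors the cross-covariances are all true-score covariance, so they carry over unchanged; only the diagonal terms shrink to ρᵢσᵢ².
True-score variance = [21.1²·0.85 + 9.8²·0.55] − 194.373 = 431.251 − 194.373 = 236.877.
Reliability = 236.877 / 346.877 = 0.683.

0.683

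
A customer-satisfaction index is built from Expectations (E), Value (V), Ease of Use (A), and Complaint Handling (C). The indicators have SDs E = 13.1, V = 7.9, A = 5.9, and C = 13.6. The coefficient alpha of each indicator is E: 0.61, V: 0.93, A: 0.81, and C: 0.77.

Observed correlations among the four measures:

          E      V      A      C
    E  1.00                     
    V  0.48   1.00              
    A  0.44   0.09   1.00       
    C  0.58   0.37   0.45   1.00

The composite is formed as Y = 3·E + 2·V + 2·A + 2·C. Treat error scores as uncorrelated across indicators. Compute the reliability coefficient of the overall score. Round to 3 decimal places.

0.853

Var(Y) = 3²·13.1² + 2²·7.9² + 2²·5.9² + 2²·13.6² + 2·[6·13.1·7.9·0.48 + 6·13.1·5.9·0.44 + 6·13.1·13.6·0.58 + 4·7.9·5.9·0.09 + 4·7.9·13.6·0.37 + 4·5.9·13.6·0.45] = 2673.21 + 2884.63 = 5557.84.
Under uncorrelated errors the observed covariances equal the true-score covariances, so only the own-variance terms attenuate.
True-score variance = [3²·13.1²·0.61 + 2²·7.9²·0.93 + 2²·5.9²·0.81 + 2²·13.6²·0.77] + 2884.63 = 1856.77 + 2884.63 = 4741.4.
Reliability = 4741.4 / 5557.84 = 0.853.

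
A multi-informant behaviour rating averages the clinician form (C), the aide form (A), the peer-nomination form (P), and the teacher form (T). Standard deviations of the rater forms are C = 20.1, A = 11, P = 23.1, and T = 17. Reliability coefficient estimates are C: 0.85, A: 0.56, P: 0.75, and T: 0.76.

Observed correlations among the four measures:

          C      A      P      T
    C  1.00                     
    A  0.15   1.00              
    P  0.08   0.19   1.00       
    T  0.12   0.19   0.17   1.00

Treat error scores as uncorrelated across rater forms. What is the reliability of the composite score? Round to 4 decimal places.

Var(C+A+P+T) = 20.1² + 11² + 23.1² + 17² + 2·[20.1·11·0.15 + 20.1·23.1·0.08 + 20.1·17·0.12 + 11·23.1·0.19 + 11·17·0.19 + 23.1·17·0.17] = 1347.62 + 523.764 = 1871.38.
With uncorrelated errors the cross-covariances are all true-score covariance, so they carry over unchanged; only the diagonal terms shrink to ρᵢσᵢ².
True-score variance = [20.1²·0.85 + 11²·0.56 + 23.1²·0.75 + 17²·0.76] + 523.764 = 1031.02 + 523.764 = 1554.78.
Reliability = 1554.78 / 1871.38 = 0.8308.

0.8308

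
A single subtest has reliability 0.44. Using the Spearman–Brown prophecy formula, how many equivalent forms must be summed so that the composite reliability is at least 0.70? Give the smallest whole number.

3

k ≥ ρ*(1−ρ₁)/(ρ₁(1−ρ*)) = 0.70·0.56 / (0.44·0.30) = 2.970.
Smallest integer k = 3.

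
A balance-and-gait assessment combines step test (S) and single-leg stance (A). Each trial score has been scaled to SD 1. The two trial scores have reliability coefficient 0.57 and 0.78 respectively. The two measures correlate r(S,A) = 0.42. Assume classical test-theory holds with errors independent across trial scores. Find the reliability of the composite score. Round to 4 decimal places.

0.7711

Var(S+A) = 2 + 2·[0.42] = 2 + 0.84 = 2.84.
Under uncorrelated errors the observed covariances equal the true-score covariances, so only the own-variance terms attenuate.
True-score variance = [0.57 + 0.78] + 0.84 = 1.35 + 0.84 = 2.19.
Reliability = 2.19 / 2.84 = 0.7711.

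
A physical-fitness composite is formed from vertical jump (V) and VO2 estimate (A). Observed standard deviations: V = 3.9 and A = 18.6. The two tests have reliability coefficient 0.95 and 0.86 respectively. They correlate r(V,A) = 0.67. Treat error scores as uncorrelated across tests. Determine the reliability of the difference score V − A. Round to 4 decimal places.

Var(V−A) = 3.9² + 18.6² − 2·3.9·18.6·0.67 = 361.17 − 97.2036 = 263.966.
Because errors are independent across components, Cov(Tᵢ,Tⱼ) = Cov(Xᵢ,Xⱼ); the off-diagonal part of the true-score variance is the same as above.
True-score variance = [3.9²·0.95 + 18.6²·0.86] − 97.2036 = 311.975 − 97.2036 = 214.772.
Reliability = 214.772 / 263.966 = 0.8136.

0.8136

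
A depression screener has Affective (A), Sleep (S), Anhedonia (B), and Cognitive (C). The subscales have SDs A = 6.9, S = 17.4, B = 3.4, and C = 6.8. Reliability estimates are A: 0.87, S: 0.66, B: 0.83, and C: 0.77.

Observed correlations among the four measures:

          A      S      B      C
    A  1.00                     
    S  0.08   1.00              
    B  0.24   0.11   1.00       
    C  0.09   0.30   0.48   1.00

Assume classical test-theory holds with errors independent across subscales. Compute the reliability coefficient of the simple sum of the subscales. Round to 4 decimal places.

Var(A+S+B+C) = 6.9² + 17.4² + 3.4² + 6.8² + 2·[6.9·17.4·0.08 + 6.9·3.4·0.24 + 6.9·6.8·0.09 + 17.4·3.4·0.11 + 17.4·6.8·0.30 + 3.4·6.8·0.48] = 408.17 + 145.118 = 553.288.
Under uncorrelated errors the observed covariances equal the true-score covariances, so only the own-variance terms attenuate.
True-score variance = [6.9²·0.87 + 17.4²·0.66 + 3.4²·0.83 + 6.8²·0.77] + 145.118 = 286.442 + 145.118 = 431.56.
Reliability = 431.56 / 553.288 = 0.7800.

0.7800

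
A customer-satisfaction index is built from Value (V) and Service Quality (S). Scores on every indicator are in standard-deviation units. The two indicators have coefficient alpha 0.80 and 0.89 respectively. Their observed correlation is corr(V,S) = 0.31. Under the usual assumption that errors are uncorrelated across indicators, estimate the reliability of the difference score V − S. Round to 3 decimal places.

Var(V−S) = 1 + 1 − 2·0.31 = 2 − 0.62 = 1.38.
Because errors are independent across components, Cov(Tᵢ,Tⱼ) = Cov(Xᵢ,Xⱼ); the off-diagonal part of the true-score variance is the same as above.
True-score variance = [0.80 + 0.89] − 0.62 = 1.69 − 0.62 = 1.07.
Reliability = 1.07 / 1.38 = 0.775.

0.775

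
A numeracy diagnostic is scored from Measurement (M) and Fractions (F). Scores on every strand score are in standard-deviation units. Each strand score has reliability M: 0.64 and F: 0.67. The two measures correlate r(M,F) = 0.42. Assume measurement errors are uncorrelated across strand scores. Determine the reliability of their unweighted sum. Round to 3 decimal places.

0.757

Var(M+F) = 2 + 2·[0.42] = 2 + 0.84 = 2.84.
With uncorrelated errors the cross-covariances are all true-score covariance, so they carry over unchanged; only the diagonal terms shrink to ρᵢσᵢ².
True-score variance = [0.64 + 0.67] + 0.84 = 1.31 + 0.84 = 2.15.
Reliability = 2.15 / 2.84 = 0.757.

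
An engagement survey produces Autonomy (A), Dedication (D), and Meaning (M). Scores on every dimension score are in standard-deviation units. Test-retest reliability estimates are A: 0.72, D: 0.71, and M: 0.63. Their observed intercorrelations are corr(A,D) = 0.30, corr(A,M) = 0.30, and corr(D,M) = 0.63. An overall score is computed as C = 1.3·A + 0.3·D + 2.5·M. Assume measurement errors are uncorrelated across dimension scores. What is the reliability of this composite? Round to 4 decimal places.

Var(C) = 1.3² + 0.3² + 2.5² + 2·[0.39·0.30 + 3.25·0.30 + 0.75·0.63] = 8.03 + 3.129 = 11.159.
Under uncorrelated errors the observed covariances equal the true-score covariances, so only the own-variance terms attenuate.
True-score variance = [1.3²·0.72 + 0.3²·0.71 + 2.5²·0.63] + 3.129 = 5.2182 + 3.129 = 8.3472.
Reliability = 8.3472 / 11.159 = 0.7480.

0.7480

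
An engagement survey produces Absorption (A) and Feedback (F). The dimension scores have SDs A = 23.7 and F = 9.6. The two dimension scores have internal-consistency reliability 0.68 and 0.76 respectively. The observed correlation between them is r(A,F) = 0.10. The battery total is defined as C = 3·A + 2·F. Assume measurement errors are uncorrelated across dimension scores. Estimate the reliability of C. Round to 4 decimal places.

0.7005

Var(C) = 3²·23.7² + 2²·9.6² + 2·[6·23.7·9.6·0.10] = 5423.85 + 273.024 = 5696.87.
Under uncorrelated errors the observed covariances equal the true-score covariances, so only the own-variance terms attenuate.
True-score variance = [3²·23.7²·0.68 + 2²·9.6²·0.76] + 273.024 = 3717.71 + 273.024 = 3990.73.
Reliability = 3990.73 / 5696.87 = 0.7005.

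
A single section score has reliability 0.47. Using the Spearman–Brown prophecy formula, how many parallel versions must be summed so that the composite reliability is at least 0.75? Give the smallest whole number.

4

k ≥ ρ*(1−ρ₁)/(ρ₁(1−ρ*)) = 0.75·0.53 / (0.47·0.25) = 3.383.
Smallest integer k = 4.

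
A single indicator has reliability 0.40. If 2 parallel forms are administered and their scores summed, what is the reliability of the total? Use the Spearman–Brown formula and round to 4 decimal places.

ρ_k = kρ / (1 + (k−1)ρ) = 2·0.40 / (1 + 1·0.40) = 0.800 / 1.400 = 0.5714.

0.5714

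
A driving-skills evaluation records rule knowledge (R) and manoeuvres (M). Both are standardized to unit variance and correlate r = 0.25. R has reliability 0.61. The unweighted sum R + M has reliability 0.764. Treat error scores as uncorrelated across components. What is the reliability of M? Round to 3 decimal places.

Var(R+M) = 2 + 2·0.25 = 2.500.
True-score variance = ρ_R + ρ_M + 2·0.25, so 0.764 = (0.61 + ρ_M + 0.50) / 2.500.
ρ_M = 0.764·2.500 − 0.61 − 0.50 = 0.800.

0.800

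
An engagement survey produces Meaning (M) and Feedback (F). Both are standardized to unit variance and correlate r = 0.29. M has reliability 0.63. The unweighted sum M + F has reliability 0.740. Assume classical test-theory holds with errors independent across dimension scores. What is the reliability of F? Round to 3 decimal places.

Var(M+F) = 2 + 2·0.29 = 2.580.
True-score variance = ρ_M + ρ_F + 2·0.29, so 0.740 = (0.63 + ρ_F + 0.58) / 2.580.
ρ_F = 0.740·2.580 − 0.63 − 0.58 = 0.699.

0.699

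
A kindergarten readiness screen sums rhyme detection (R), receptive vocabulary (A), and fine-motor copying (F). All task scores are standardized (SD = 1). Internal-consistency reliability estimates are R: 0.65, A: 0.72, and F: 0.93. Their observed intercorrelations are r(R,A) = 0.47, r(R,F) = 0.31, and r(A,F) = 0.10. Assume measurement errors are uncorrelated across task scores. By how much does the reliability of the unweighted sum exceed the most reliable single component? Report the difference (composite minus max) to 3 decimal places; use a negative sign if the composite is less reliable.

Var(sum) = 3 + 1.76 = 4.76; true-score variance = 2.3 + 1.76 = 4.06; composite reliability = 0.8529.
Max component reliability = 0.9300.
Difference = 0.8529 − 0.9300 = -0.077.

-0.077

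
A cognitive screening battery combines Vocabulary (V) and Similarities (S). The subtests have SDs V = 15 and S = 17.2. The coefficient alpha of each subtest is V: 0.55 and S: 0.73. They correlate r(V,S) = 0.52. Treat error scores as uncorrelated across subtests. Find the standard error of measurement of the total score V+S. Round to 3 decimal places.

13.458

Var(total) = 520.84 + 268.32 = 789.16.
True-score variance = 339.713 + 268.32 = 608.033, so reliability = 0.7705.
Error variance = 789.16 − 608.033 = 181.127; SEM = √181.127 = 13.458.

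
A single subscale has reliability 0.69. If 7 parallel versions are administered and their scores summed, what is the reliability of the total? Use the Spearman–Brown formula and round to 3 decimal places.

ρ_k = kρ / (1 + (k−1)ρ) = 7·0.69 / (1 + 6·0.69) = 4.830 / 5.140 = 0.940.

0.940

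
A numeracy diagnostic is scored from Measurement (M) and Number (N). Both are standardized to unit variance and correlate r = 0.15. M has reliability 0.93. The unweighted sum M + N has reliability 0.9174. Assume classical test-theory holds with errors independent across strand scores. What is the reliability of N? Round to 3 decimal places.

0.880

Var(M+N) = 2 + 2·0.15 = 2.300.
True-score variance = ρ_M + ρ_N + 2·0.15, so 0.9174 = (0.93 + ρ_N + 0.30) / 2.300.
ρ_N = 0.9174·2.300 − 0.93 − 0.30 = 0.880.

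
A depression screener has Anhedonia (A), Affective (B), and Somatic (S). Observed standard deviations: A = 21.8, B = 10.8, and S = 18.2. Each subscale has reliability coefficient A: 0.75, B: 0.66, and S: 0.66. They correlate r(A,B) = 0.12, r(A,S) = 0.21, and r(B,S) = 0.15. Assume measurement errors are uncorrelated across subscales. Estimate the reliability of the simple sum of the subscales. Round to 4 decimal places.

Var(A+B+S) = 21.8² + 10.8² + 18.2² + 2·[21.8·10.8·0.12 + 21.8·18.2·0.21 + 10.8·18.2·0.15] = 923.12 + 282.113 = 1205.23.
With uncorrelated errors the cross-covariances are all true-score covariance, so they carry over unchanged; only the diagonal terms shrink to ρᵢσᵢ².
True-score variance = [21.8²·0.75 + 10.8²·0.66 + 18.2²·0.66] + 282.113 = 652.031 + 282.113 = 934.144.
Reliability = 934.144 / 1205.23 = 0.7751.

0.7751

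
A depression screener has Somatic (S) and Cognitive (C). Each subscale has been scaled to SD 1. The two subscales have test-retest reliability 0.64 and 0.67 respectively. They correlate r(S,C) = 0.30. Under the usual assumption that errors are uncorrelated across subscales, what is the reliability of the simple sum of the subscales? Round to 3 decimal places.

0.735

Var(S+C) = 2 + 2·[0.30] = 2 + 0.6 = 2.6.
With uncorrelated errors the cross-covariances are all true-score covariance, so they carry over unchanged; only the diagonal terms shrink to ρᵢσᵢ².
True-score variance = [0.64 + 0.67] + 0.6 = 1.31 + 0.6 = 1.91.
Reliability = 1.91 / 2.6 = 0.735.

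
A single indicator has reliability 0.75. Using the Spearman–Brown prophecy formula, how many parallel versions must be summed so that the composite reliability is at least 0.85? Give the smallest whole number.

k ≥ ρ*(1−ρ₁)/(ρ₁(1−ρ*)) = 0.85·0.25 / (0.75·0.15) = 1.889.
Smallest integer k = 2.

2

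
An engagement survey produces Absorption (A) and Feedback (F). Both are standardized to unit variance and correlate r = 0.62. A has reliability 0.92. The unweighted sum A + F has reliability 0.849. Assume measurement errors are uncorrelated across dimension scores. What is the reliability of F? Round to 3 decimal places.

Var(A+F) = 2 + 2·0.62 = 3.240.
True-score variance = ρ_A + ρ_F + 2·0.62, so 0.849 = (0.92 + ρ_F + 1.24) / 3.240.
ρ_F = 0.849·3.240 − 0.92 − 1.24 = 0.591.

0.591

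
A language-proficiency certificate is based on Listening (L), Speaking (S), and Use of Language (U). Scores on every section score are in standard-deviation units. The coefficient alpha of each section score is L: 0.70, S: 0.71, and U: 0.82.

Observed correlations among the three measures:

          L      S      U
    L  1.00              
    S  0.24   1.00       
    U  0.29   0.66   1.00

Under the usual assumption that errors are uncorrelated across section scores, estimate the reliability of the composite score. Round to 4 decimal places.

Var(L+S+U) = 3 + 2·[0.24 + 0.29 + 0.66] = 3 + 2.38 = 5.38.
Under uncorrelated errors the observed covariances equal the true-score covariances, so only the own-variance terms attenuate.
True-score variance = [0.70 + 0.71 + 0.82] + 2.38 = 2.23 + 2.38 = 4.61.
Reliability = 4.61 / 5.38 = 0.8569.

0.8569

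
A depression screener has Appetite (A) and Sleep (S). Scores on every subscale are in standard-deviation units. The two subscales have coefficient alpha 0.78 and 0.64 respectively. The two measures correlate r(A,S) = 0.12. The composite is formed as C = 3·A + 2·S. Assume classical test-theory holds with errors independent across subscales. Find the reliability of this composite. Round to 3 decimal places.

Var(C) = 3² + 2² + 2·[6·0.12] = 13 + 1.44 = 14.44.
With uncorrelated errors the cross-covariances are all true-score covariance, so they carry over unchanged; only the diagonal terms shrink to ρᵢσᵢ².
True-score variance = [3²·0.78 + 2²·0.64] + 1.44 = 9.58 + 1.44 = 11.02.
Reliability = 11.02 / 14.44 = 0.763.

0.763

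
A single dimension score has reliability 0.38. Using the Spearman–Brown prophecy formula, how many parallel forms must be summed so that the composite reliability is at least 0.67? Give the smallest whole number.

k ≥ ρ*(1−ρ₁)/(ρ₁(1−ρ*)) = 0.67·0.62 / (0.38·0.33) = 3.313.
Smallest integer k = 4.

4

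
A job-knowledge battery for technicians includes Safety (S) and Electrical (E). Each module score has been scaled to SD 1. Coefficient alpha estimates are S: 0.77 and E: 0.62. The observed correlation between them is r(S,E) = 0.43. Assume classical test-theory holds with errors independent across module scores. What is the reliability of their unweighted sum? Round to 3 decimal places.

Var(S+E) = 2 + 2·[0.43] = 2 + 0.86 = 2.86.
Because errors are independent across components, Cov(Tᵢ,Tⱼ) = Cov(Xᵢ,Xⱼ); the off-diagonal part of the true-score variance is the same as above.
True-score variance = [0.77 + 0.62] + 0.86 = 1.39 + 0.86 = 2.25.
Reliability = 2.25 / 2.86 = 0.787.

0.787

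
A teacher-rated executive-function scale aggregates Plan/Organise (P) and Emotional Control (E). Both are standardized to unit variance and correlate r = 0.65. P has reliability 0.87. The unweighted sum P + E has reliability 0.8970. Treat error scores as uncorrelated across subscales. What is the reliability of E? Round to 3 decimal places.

Var(P+E) = 2 + 2·0.65 = 3.300.
True-score variance = ρ_P + ρ_E + 2·0.65, so 0.8970 = (0.87 + ρ_E + 1.30) / 3.300.
ρ_E = 0.8970·3.300 − 0.87 − 1.30 = 0.790.

0.790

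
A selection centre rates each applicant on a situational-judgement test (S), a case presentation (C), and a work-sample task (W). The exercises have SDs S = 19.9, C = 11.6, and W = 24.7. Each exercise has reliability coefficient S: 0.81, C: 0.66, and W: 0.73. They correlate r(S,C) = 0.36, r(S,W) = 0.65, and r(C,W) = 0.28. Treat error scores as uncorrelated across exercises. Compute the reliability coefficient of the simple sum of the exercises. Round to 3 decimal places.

0.864

Var(S+C+W) = 19.9² + 11.6² + 24.7² + 2·[19.9·11.6·0.36 + 19.9·24.7·0.65 + 11.6·24.7·0.28] = 1140.66 + 965.645 = 2106.3.
Because errors are independent across components, Cov(Tᵢ,Tⱼ) = Cov(Xᵢ,Xⱼ); the off-diagonal part of the true-score variance is the same as above.
True-score variance = [19.9²·0.81 + 11.6²·0.66 + 24.7²·0.73] + 965.645 = 854.943 + 965.645 = 1820.59.
Reliability = 1820.59 / 2106.3 = 0.864.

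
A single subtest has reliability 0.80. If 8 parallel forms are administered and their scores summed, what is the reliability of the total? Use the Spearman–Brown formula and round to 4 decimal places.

ρ_k = kρ / (1 + (k−1)ρ) = 8·0.80 / (1 + 7·0.80) = 6.400 / 6.600 = 0.9697.

0.9697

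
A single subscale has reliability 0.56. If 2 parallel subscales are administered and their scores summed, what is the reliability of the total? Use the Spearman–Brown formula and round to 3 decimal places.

0.718

ρ_k = kρ / (1 + (k−1)ρ) = 2·0.56 / (1 + 1·0.56) = 1.120 / 1.560 = 0.718.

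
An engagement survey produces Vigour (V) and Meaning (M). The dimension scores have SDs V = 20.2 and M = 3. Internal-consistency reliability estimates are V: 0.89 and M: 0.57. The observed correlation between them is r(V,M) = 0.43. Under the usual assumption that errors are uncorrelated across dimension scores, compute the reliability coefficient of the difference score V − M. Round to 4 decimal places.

0.8664

Var(V−M) = 20.2² + 3² − 2·20.2·3·0.43 = 417.04 − 52.116 = 364.924.
Under uncorrelated errors the observed covariances equal the true-score covariances, so only the own-variance terms attenuate.
True-score variance = [20.2²·0.89 + 3²·0.57] − 52.116 = 368.286 − 52.116 = 316.17.
Reliability = 316.17 / 364.924 = 0.8664.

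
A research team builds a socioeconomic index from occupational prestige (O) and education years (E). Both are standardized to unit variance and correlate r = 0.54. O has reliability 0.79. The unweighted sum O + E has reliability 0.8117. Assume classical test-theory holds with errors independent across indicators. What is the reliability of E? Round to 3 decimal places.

0.630

Var(O+E) = 2 + 2·0.54 = 3.080.
True-score variance = ρ_O + ρ_E + 2·0.54, so 0.8117 = (0.79 + ρ_E + 1.08) / 3.080.
ρ_E = 0.8117·3.080 − 0.79 − 1.08 = 0.630.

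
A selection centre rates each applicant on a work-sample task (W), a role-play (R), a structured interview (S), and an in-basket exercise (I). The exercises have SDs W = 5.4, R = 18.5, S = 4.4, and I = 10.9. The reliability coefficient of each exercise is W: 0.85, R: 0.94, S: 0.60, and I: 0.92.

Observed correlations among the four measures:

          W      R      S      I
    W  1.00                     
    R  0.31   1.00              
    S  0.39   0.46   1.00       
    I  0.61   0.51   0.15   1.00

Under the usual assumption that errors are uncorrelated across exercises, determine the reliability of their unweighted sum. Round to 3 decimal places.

0.956

Var(W+R+S+I) = 5.4² + 18.5² + 4.4² + 10.9² + 2·[5.4·18.5·0.31 + 5.4·4.4·0.39 + 5.4·10.9·0.61 + 18.5·4.4·0.46 + 18.5·10.9·0.51 + 4.4·10.9·0.15] = 509.58 + 447.239 = 956.819.
Under uncorrelated errors the observed covariances equal the true-score covariances, so only the own-variance terms attenuate.
True-score variance = [5.4²·0.85 + 18.5²·0.94 + 4.4²·0.60 + 10.9²·0.92] + 447.239 = 467.422 + 447.239 = 914.661.
Reliability = 914.661 / 956.819 = 0.956.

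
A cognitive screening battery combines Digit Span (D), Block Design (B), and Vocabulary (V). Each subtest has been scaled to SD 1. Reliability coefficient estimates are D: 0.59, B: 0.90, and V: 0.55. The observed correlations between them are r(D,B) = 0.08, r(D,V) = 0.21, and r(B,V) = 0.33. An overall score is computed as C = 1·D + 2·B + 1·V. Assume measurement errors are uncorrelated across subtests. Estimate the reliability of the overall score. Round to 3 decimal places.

Var(C) = 1 + 2² + 1 + 2·[2·0.08 + 0.21 + 2·0.33] = 6 + 2.06 = 8.06.
With uncorrelated errors the cross-covariances are all true-score covariance, so they carry over unchanged; only the diagonal terms shrink to ρᵢσᵢ².
True-score variance = [0.59 + 2²·0.90 + 0.55] + 2.06 = 4.74 + 2.06 = 6.8.
Reliability = 6.8 / 8.06 = 0.844.

0.844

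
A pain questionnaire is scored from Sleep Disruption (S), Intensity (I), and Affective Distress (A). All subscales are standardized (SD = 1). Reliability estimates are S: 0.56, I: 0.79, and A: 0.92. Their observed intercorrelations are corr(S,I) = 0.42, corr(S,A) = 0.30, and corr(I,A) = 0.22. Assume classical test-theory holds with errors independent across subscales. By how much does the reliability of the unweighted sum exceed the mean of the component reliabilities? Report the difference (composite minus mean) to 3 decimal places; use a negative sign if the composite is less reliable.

0.094

Var(sum) = 3 + 1.88 = 4.88; true-score variance = 2.27 + 1.88 = 4.15; composite reliability = 0.8504.
Mean component reliability = 0.7567.
Difference = 0.8504 − 0.7567 = 0.094.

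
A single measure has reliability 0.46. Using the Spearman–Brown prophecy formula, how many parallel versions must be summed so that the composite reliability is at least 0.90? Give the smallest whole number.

11

k ≥ ρ*(1−ρ₁)/(ρ₁(1−ρ*)) = 0.90·0.54 / (0.46·0.10) = 10.565.
Smallest integer k = 11.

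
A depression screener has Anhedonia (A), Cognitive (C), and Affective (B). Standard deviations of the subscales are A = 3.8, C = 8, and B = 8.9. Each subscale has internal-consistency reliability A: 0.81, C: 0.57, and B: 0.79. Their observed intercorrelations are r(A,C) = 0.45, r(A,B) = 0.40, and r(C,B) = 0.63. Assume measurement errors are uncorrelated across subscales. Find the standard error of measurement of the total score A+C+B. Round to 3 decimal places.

Var(total) = 157.65 + 144.128 = 301.778.
True-score variance = 110.752 + 144.128 = 254.88, so reliability = 0.8446.
Error variance = 301.778 − 254.88 = 46.8977; SEM = √46.8977 = 6.848.

6.848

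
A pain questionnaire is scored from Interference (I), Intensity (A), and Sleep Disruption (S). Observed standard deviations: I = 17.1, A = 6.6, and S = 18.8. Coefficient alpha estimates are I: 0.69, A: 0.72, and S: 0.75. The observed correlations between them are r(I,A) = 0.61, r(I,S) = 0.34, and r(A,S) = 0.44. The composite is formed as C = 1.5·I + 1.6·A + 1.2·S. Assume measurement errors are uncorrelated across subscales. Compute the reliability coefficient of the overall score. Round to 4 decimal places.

0.8362

Var(C) = 1.5²·17.1² + 1.6²·6.6² + 1.2²·18.8² + 2·[2.4·17.1·6.6·0.61 + 1.8·17.1·18.8·0.34 + 1.92·6.6·18.8·0.44] = 1278.39 + 933.591 = 2211.98.
With uncorrelated errors the cross-covariances are all true-score covariance, so they carry over unchanged; only the diagonal terms shrink to ρᵢσᵢ².
True-score variance = [1.5²·17.1²·0.69 + 1.6²·6.6²·0.72 + 1.2²·18.8²·0.75] + 933.591 = 915.972 + 933.591 = 1849.56.
Reliability = 1849.56 / 2211.98 = 0.8362.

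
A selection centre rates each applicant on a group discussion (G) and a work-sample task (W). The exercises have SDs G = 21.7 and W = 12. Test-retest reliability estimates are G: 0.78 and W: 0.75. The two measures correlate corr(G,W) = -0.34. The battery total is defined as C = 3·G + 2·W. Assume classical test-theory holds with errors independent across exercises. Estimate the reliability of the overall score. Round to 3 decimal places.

Var(C) = 3²·21.7² + 2²·12² + 2·[6·21.7·12·(-0.34)] = 4814.01 − 1062.43 = 3751.58.
With uncorrelated errors the cross-covariances are all true-score covariance, so they carry over unchanged; only the diagonal terms shrink to ρᵢσᵢ².
True-score variance = [3²·21.7²·0.78 + 2²·12²·0.75] − 1062.43 = 3737.65 − 1062.43 = 2675.22.
Reliability = 2675.22 / 3751.58 = 0.713.

0.713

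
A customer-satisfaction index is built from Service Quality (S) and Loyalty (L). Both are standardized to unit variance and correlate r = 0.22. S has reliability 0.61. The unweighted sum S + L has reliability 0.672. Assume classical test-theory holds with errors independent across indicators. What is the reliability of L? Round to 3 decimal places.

Var(S+L) = 2 + 2·0.22 = 2.440.
True-score variance = ρ_S + ρ_L + 2·0.22, so 0.672 = (0.61 + ρ_L + 0.44) / 2.440.
ρ_L = 0.672·2.440 − 0.61 − 0.44 = 0.590.

0.590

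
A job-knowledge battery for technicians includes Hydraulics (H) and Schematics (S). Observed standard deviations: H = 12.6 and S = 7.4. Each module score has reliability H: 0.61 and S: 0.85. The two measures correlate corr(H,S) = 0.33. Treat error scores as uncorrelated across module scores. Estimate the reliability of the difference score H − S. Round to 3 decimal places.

0.539

Var(H−S) = 12.6² + 7.4² − 2·12.6·7.4·0.33 = 213.52 − 61.5384 = 151.982.
Under uncorrelated errors the observed covariances equal the true-score covariances, so only the own-variance terms attenuate.
True-score variance = [12.6²·0.61 + 7.4²·0.85] − 61.5384 = 143.39 − 61.5384 = 81.8512.
Reliability = 81.8512 / 151.982 = 0.539.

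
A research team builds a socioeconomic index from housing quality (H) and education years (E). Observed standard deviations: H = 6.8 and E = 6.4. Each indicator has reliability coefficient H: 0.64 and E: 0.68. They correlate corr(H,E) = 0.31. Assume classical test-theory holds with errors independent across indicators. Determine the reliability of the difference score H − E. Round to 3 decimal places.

0.506

Var(H−E) = 6.8² + 6.4² − 2·6.8·6.4·0.31 = 87.2 − 26.9824 = 60.2176.
Under uncorrelated errors the observed covariances equal the true-score covariances, so only the own-variance terms attenuate.
True-score variance = [6.8²·0.64 + 6.4²·0.68] − 26.9824 = 57.4464 − 26.9824 = 30.464.
Reliability = 30.464 / 60.2176 = 0.506.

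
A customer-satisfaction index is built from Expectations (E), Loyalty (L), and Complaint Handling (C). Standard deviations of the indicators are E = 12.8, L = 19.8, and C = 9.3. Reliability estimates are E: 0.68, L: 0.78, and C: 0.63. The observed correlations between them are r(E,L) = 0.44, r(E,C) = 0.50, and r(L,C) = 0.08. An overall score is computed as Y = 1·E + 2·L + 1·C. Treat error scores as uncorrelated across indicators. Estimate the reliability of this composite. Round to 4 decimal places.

0.8242

Var(Y) = 12.8² + 2²·19.8² + 9.3² + 2·[2·12.8·19.8·0.44 + 12.8·9.3·0.50 + 2·19.8·9.3·0.08] = 1818.49 + 624.019 = 2442.51.
With uncorrelated errors the cross-covariances are all true-score covariance, so they carry over unchanged; only the diagonal terms shrink to ρᵢσᵢ².
True-score variance = [12.8²·0.68 + 2²·19.8²·0.78 + 9.3²·0.63] + 624.019 = 1389.06 + 624.019 = 2013.08.
Reliability = 2013.08 / 2442.51 = 0.8242.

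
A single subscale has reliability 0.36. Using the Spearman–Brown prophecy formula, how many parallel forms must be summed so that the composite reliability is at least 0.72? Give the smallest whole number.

k ≥ ρ*(1−ρ₁)/(ρ₁(1−ρ*)) = 0.72·0.64 / (0.36·0.28) = 4.571.
Smallest integer k = 5.

5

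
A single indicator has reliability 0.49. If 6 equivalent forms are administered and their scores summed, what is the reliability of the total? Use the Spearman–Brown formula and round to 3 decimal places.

ρ_k = kρ / (1 + (k−1)ρ) = 6·0.49 / (1 + 5·0.49) = 2.940 / 3.450 = 0.852.

0.852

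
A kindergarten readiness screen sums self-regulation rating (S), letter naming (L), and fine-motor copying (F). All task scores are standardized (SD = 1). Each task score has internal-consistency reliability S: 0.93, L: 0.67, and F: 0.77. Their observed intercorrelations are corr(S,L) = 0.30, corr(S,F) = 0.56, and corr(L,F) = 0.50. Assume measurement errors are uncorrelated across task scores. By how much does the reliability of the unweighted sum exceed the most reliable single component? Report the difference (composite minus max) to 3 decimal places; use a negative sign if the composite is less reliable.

-0.040

Var(sum) = 3 + 2.72 = 5.72; true-score variance = 2.37 + 2.72 = 5.09; composite reliability = 0.8899.
Max component reliability = 0.9300.
Difference = 0.8899 − 0.9300 = -0.040.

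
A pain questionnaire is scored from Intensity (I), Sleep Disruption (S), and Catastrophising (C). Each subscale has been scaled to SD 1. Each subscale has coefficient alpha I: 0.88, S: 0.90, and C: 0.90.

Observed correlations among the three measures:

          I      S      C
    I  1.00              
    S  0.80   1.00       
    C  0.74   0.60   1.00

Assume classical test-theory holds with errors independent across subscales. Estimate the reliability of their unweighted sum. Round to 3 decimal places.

0.956

Var(I+S+C) = 3 + 2·[0.80 + 0.74 + 0.60] = 3 + 4.28 = 7.28.
Because errors are independent across components, Cov(Tᵢ,Tⱼ) = Cov(Xᵢ,Xⱼ); the off-diagonal part of the true-score variance is the same as above.
True-score variance = [0.88 + 0.90 + 0.90] + 4.28 = 2.68 + 4.28 = 6.96.
Reliability = 6.96 / 7.28 = 0.956.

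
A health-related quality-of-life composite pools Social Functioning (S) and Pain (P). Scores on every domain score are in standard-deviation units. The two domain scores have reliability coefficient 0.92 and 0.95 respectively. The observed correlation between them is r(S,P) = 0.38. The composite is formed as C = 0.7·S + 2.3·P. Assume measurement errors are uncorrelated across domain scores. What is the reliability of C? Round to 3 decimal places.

0.957

Var(C) = 0.7² + 2.3² + 2·[1.61·0.38] = 5.78 + 1.2236 = 7.0036.
Under uncorrelated errors the observed covariances equal the true-score covariances, so only the own-variance terms attenuate.
True-score variance = [0.7²·0.92 + 2.3²·0.95] + 1.2236 = 5.4763 + 1.2236 = 6.6999.
Reliability = 6.6999 / 7.0036 = 0.957.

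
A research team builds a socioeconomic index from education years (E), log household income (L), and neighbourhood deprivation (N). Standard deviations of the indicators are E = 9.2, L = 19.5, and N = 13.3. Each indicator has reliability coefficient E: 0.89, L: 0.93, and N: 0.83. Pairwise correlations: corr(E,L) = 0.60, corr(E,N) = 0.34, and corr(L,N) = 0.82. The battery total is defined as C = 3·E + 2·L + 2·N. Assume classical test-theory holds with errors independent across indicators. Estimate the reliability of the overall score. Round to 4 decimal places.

0.9521

Var(C) = 3²·9.2² + 2²·19.5² + 2²·13.3² + 2·[6·9.2·19.5·0.60 + 6·9.2·13.3·0.34 + 4·19.5·13.3·0.82] = 2990.32 + 3492.24 = 6482.56.
Because errors are independent across components, Cov(Tᵢ,Tⱼ) = Cov(Xᵢ,Xⱼ); the off-diagonal part of the true-score variance is the same as above.
True-score variance = [3²·9.2²·0.89 + 2²·19.5²·0.93 + 2²·13.3²·0.83] + 3492.24 = 2679.77 + 3492.24 = 6172.02.
Reliability = 6172.02 / 6482.56 = 0.9521.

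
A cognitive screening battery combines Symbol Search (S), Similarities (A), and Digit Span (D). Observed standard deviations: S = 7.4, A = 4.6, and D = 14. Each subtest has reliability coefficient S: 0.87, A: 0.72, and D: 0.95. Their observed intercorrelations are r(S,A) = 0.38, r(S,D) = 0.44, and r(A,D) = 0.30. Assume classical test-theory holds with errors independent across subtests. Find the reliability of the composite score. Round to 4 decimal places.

0.9466

Var(S+A+D) = 7.4² + 4.6² + 14² + 2·[7.4·4.6·0.38 + 7.4·14·0.44 + 4.6·14·0.30] = 271.92 + 155.678 = 427.598.
Under uncorrelated errors the observed covariances equal the true-score covariances, so only the own-variance terms attenuate.
True-score variance = [7.4²·0.87 + 4.6²·0.72 + 14²·0.95] + 155.678 = 249.076 + 155.678 = 404.755.
Reliability = 404.755 / 427.598 = 0.9466.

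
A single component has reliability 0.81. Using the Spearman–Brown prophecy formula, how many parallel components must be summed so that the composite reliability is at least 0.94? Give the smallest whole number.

k ≥ ρ*(1−ρ₁)/(ρ₁(1−ρ*)) = 0.94·0.19 / (0.81·0.06) = 3.675.
Smallest integer k = 4.

4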